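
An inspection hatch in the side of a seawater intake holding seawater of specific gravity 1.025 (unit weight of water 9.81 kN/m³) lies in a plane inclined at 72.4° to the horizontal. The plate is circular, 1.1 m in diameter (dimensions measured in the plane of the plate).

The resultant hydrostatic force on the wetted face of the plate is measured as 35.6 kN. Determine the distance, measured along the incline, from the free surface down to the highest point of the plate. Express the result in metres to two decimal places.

γ = 1.025 × 9.81 = 10.05525 kN/m³.
A = π(0.55)² = 0.950332 m².
From F = γ·h_c·A, the centroid depth is h_c = 35.6/(10.05525 × 0.950332) = 3.72548 m.
Let θ = 72.4° be the plate's angle to the horizontal; measure y along the incline from where the plane meets the free surface. Vertical depth h = y·sinθ with sinθ = 0.953191.
Along the incline, y_c = h_c/sinθ = 3.72548/0.953191 = 3.90843 m.
The centroid is at the centre, 0.55 m below the top of the plate, so the highest point sits at y_top = 3.90843 − 0.55 = 3.35843 m along the incline.

y_top ≈ 3.36 m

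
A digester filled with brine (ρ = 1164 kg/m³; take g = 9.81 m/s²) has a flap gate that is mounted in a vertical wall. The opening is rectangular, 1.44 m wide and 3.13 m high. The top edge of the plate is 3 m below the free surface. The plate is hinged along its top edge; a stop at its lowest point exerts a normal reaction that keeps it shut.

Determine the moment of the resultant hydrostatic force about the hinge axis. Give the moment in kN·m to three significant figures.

M ≈ 410 kN·m

γ = ρg = 1164 × 9.81 / 1000 = 11.41884 kN/m³.
The centroid lies 3.13/2 = 1.565 m below the top edge, so the centroid depth is h_c = 3 + 1.565 = 4.565 m.
A = 1.44 × 3.13 = 4.5072 m².
Resultant F = γ·h_c·A = 11.41884 × 4.565 × 4.5072 = 234.947 kN.
I_c = b·h³/12 = 1.44 × 3.13³/12 = 3.67972 m⁴.
Centre of pressure: y_p = y_c + I_c/(y_c·A) = 4.565 + 3.67972/(4.565 × 4.5072) = 4.565 + 0.178841 = 4.74384 m along the plane.
The resultant acts 1.565 + 0.178841 = 1.74384 m (along the plate) below the hinge at the top edge, so the moment about the hinge is M = F × 1.74384 = 234.947 × 1.74384 = 409.71 kN·m.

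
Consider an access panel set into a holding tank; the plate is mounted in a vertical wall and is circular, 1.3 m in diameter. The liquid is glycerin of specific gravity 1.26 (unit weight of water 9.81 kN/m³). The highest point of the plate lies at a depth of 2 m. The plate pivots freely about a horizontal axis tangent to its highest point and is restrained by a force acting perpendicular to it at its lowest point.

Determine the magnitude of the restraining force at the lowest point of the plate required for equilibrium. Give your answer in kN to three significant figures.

P ≈ 23.1 kN

γ = 1.26 × 9.81 = 12.3606 kN/m³.
The centroid is at the centre, 0.65 m below the top of the plate, so the centroid depth is h_c = 2 + 0.65 = 2.65 m.
A = π(0.65)² = 1.32732 m².
Resultant F = γ·h_c·A = 12.3606 × 2.65 × 1.32732 = 43.4771 kN.
I_c = πr⁴/4 = π × 0.65⁴/4 = 0.140198 m⁴.
Centre of pressure: y_p = y_c + I_c/(y_c·A) = 2.65 + 0.140198/(2.65 × 1.32732) = 2.65 + 0.0398584 = 2.68986 m along the plane.
The resultant acts 0.65 + 0.0398584 = 0.689858 m (along the plate) below the hinge at the top edge, so the moment about the hinge is M = F × 0.689858 = 43.4771 × 0.689858 = 29.993 kN·m.
A normal force at the bottom, 1.3 m from the hinge, must supply this moment: P = 29.993/1.3 = 23.0715 kN.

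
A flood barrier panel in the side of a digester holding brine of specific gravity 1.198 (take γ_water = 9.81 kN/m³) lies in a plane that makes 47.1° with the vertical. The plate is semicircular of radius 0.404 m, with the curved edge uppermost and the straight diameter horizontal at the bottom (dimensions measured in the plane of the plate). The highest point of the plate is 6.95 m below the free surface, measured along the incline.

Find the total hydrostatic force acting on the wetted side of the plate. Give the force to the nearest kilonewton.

F ≈ 15 kN

γ = 1.198 × 9.81 = 11.75238 kN/m³.
The plate makes 47.1° with the vertical, i.e. θ = 90° − 47.1° = 42.9° to the horizontal. Measuring y along the incline from the free-surface line, vertical depth h = y·sinθ with sinθ = 0.680721.
The centroid lies 4r/(3π) = 0.171463 m above the diameter, so r − 4r/(3π) = 0.404 − 0.171463 = 0.232537 m below the topmost point, so y_c = 6.95 + 0.232537 = 7.18254 m and h_c = 7.18254 × 0.680721 = 4.88931 m.
A = πr²/2 = π × 0.404²/2 = 0.256379 m².
Resultant F = γ·h_c·A = 11.75238 × 4.88931 × 0.256379 = 14.7318 kN.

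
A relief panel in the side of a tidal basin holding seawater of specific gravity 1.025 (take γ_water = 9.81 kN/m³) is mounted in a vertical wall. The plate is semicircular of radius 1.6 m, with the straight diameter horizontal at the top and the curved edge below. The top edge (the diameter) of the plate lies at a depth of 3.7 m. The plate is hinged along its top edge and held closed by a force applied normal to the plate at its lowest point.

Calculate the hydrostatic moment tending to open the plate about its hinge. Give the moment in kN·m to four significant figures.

M ≈ 127.5 kN·m

γ = 1.025 × 9.81 = 10.05525 kN/m³.
The centroid of a semicircle lies 4r/(3π) = 0.679061 m from the diameter, here below the top edge, so the centroid depth is h_c = 3.7 + 0.679061 = 4.37906 m.
A = πr²/2 = π × 1.6²/2 = 4.02124 m².
Resultant F = γ·h_c·A = 10.05525 × 4.37906 × 4.02124 = 177.065 kN.
I_c = (π/8 − 8/(9π))·r⁴ = 0.109757 × 1.6⁴ = 0.719303 m⁴.
Centre of pressure: y_p = y_c + I_c/(y_c·A) = 4.37906 + 0.719303/(4.37906 × 4.02124) = 4.37906 + 0.040848 = 4.41991 m along the plane.
The resultant acts 0.679061 + 0.040848 = 0.719909 m (along the plate) below the hinge at the top edge, so the moment about the hinge is M = F × 0.719909 = 177.065 × 0.719909 = 127.471 kN·m.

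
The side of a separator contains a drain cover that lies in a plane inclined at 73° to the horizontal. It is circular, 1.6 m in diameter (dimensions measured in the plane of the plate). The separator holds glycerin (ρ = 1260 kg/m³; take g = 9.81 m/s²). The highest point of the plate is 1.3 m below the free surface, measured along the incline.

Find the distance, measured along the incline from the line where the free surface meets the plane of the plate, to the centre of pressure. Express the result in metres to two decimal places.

y_p = 2.18 m

γ = ρg = 1260 × 9.81 / 1000 = 12.3606 kN/m³.
Let θ = 73° be the plate's angle to the horizontal; measure y along the incline from where the plane meets the free surface. Vertical depth h = y·sinθ with sinθ = 0.956305.
The centroid is at the centre, 0.8 m below the top of the plate, so y_c = 1.3 + 0.8 = 2.1 m and h_c = 2.1 × 0.956305 = 2.00824 m.
A = π(0.8)² = 2.01062 m².
Resultant F = γ·h_c·A = 12.3606 × 2.00824 × 2.01062 = 49.9097 kN.
I_c = πr⁴/4 = π × 0.8⁴/4 = 0.321699 m⁴.
Centre of pressure: y_p = y_c + I_c/(y_c·A) = 2.1 + 0.321699/(2.1 × 2.01062) = 2.1 + 0.0761904 = 2.17619 m along the plane.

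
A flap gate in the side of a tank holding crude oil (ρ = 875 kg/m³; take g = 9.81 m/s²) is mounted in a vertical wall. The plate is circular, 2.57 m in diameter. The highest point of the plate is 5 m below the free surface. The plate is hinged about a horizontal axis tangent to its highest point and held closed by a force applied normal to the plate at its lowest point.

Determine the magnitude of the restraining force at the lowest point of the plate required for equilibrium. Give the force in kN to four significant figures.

P ≈ 147.1 kN

γ = ρg = 875 × 9.81 / 1000 = 8.58375 kN/m³.
The centroid is at the centre, 1.285 m below the top of the plate, so the centroid depth is h_c = 5 + 1.285 = 6.285 m.
A = π(1.285)² = 5.18748 m².
Resultant F = γ·h_c·A = 8.58375 × 6.285 × 5.18748 = 279.859 kN.
I_c = πr⁴/4 = π × 1.285⁴/4 = 2.14142 m⁴.
Centre of pressure: y_p = y_c + I_c/(y_c·A) = 6.285 + 2.14142/(6.285 × 5.18748) = 6.285 + 0.0656811 = 6.35068 m along the plane.
The resultant acts 1.285 + 0.0656811 = 1.35068 m (along the plate) below the hinge at the top edge, so the moment about the hinge is M = F × 1.35068 = 279.859 × 1.35068 = 378 kN·m.
A normal force at the bottom, 2.57 m from the hinge, must supply this moment: P = 378/2.57 = 147.082 kN.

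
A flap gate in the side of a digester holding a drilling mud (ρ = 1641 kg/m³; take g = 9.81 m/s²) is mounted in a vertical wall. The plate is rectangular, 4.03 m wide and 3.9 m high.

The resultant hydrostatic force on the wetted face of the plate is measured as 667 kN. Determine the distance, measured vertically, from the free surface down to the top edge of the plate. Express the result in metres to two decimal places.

d_top ≈ 0.69 m

γ = ρg = 1641 × 9.81 / 1000 = 16.09821 kN/m³.
A = 4.03 × 3.9 = 15.717 m².
From F = γ·h_c·A, the centroid depth is h_c = 667/(16.09821 × 15.717) = 2.6362 m.
The centroid lies 3.9/2 = 1.95 m below the top edge, so the top edge sits at h_top = 2.6362 − 1.95 = 0.6862 m below the surface.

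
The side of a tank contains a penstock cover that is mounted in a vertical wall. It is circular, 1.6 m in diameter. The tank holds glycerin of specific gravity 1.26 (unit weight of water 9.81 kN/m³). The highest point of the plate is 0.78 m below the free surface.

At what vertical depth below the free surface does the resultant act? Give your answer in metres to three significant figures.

h_p = 1.68 m

γ = 1.26 × 9.81 = 12.3606 kN/m³.
The centroid is at the centre, 0.8 m below the top of the plate, so the centroid depth is h_c = 0.78 + 0.8 = 1.58 m.
A = π(0.8)² = 2.01062 m².
Resultant F = γ·h_c·A = 12.3606 × 1.58 × 2.01062 = 39.2669 kN.
I_c = πr⁴/4 = π × 0.8⁴/4 = 0.321699 m⁴.
Centre of pressure: y_p = y_c + I_c/(y_c·A) = 1.58 + 0.321699/(1.58 × 2.01062) = 1.58 + 0.101266 = 1.68127 m along the plane.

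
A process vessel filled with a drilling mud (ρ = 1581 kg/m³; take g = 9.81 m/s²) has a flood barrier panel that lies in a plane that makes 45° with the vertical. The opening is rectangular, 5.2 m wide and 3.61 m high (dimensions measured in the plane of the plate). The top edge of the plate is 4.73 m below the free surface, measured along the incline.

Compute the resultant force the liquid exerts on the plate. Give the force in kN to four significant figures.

γ = ρg = 1581 × 9.81 / 1000 = 15.50961 kN/m³.
The plate makes 45° with the vertical, i.e. θ = 90° − 45° = 45° to the horizontal. Measuring y along the incline from the free-surface line, vertical depth h = y·sinθ with sinθ = 0.707107.
The centroid lies 3.61/2 = 1.805 m below the top edge, so y_c = 4.73 + 1.805 = 6.535 m and h_c = 6.535 × 0.707107 = 4.62094 m.
A = 5.2 × 3.61 = 18.772 m².
Resultant F = γ·h_c·A = 15.50961 × 4.62094 × 18.772 = 1345.37 kN.

F ≈ 1345 kN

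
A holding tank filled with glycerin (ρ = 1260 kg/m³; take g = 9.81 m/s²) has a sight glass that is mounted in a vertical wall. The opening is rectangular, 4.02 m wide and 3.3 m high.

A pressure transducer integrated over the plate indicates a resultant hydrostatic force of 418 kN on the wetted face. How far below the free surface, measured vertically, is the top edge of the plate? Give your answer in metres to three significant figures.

γ = ρg = 1260 × 9.81 / 1000 = 12.3606 kN/m³.
A = 4.02 × 3.3 = 13.266 m².
From F = γ·h_c·A, the centroid depth is h_c = 418/(12.3606 × 13.266) = 2.54916 m.
The centroid lies 3.3/2 = 1.65 m below the top edge, so the top edge sits at h_top = 2.54916 − 1.65 = 0.89916 m below the surface.

d_top ≈ 0.899 m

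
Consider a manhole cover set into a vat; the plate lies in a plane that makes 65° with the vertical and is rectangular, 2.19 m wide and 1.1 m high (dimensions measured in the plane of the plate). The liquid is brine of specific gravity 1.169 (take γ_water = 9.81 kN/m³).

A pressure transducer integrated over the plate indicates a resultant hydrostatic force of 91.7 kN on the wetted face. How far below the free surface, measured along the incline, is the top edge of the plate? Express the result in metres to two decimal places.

γ = 1.169 × 9.81 = 11.46789 kN/m³.
A = 2.19 × 1.1 = 2.409 m².
From F = γ·h_c·A, the centroid depth is h_c = 91.7/(11.46789 × 2.409) = 3.31932 m.
The plate makes 65° with the vertical, i.e. θ = 90° − 65° = 25° to the horizontal. Measuring y along the incline from the free-surface line, vertical depth h = y·sinθ with sinθ = 0.422618.
Along the incline, y_c = h_c/sinθ = 3.31932/0.422618 = 7.85419 m.
The centroid lies 1.1/2 = 0.55 m below the top edge, so the top edge sits at y_top = 7.85419 − 0.55 = 7.30419 m along the incline.

y_top ≈ 7.30 m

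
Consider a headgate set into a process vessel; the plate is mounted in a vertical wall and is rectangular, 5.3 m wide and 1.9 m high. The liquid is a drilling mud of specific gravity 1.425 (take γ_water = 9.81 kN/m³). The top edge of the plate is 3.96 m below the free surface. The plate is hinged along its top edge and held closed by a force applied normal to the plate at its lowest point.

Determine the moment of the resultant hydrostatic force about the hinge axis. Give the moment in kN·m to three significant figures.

M ≈ 699 kN·m

γ = 1.425 × 9.81 = 13.97925 kN/m³.
The centroid lies 1.9/2 = 0.95 m below the top edge, so the centroid depth is h_c = 3.96 + 0.95 = 4.91 m.
A = 5.3 × 1.9 = 10.07 m².
Resultant F = γ·h_c·A = 13.97925 × 4.91 × 10.07 = 691.186 kN.
I_c = b·h³/12 = 5.3 × 1.9³/12 = 3.02939 m⁴.
Centre of pressure: y_p = y_c + I_c/(y_c·A) = 4.91 + 3.02939/(4.91 × 10.07) = 4.91 + 0.0612695 = 4.97127 m along the plane.
The resultant acts 0.95 + 0.0612695 = 1.01127 m (along the plate) below the hinge at the top edge, so the moment about the hinge is M = F × 1.01127 = 691.186 × 1.01127 = 698.976 kN·m.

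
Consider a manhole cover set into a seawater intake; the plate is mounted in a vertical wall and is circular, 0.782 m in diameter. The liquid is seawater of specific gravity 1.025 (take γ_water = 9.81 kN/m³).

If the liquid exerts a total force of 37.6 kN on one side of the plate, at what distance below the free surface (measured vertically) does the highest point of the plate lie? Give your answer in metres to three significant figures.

γ = 1.025 × 9.81 = 10.05525 kN/m³.
A = π(0.391)² = 0.48029 m².
From F = γ·h_c·A, the centroid depth is h_c = 37.6/(10.05525 × 0.48029) = 7.78559 m.
The centroid is at the centre, 0.391 m below the top of the plate, so the highest point sits at h_top = 7.78559 − 0.391 = 7.39459 m below the surface.

d_top ≈ 7.39 m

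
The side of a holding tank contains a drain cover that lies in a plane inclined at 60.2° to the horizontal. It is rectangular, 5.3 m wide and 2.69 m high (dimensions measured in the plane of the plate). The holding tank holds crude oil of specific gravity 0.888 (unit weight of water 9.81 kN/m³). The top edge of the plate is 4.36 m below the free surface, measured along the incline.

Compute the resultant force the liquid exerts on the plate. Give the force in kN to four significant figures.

γ = 0.888 × 9.81 = 8.71128 kN/m³.
Let θ = 60.2° be the plate's angle to the horizontal; measure y along the incline from where the plane meets the free surface. Vertical depth h = y·sinθ with sinθ = 0.867765.
The centroid lies 2.69/2 = 1.345 m below the top edge, so y_c = 4.36 + 1.345 = 5.705 m and h_c = 5.705 × 0.867765 = 4.9506 m.
A = 5.3 × 2.69 = 14.257 m².
Resultant F = γ·h_c·A = 8.71128 × 4.9506 × 14.257 = 614.848 kN.

F ≈ 614.8 kN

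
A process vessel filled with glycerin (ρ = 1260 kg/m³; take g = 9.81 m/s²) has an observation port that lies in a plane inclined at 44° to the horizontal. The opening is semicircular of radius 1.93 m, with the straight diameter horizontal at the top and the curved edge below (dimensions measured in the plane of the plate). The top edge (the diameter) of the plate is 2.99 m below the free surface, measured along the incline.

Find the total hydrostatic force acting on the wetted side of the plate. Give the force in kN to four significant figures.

γ = ρg = 1260 × 9.81 / 1000 = 12.3606 kN/m³.
Let θ = 44° be the plate's angle to the horizontal; measure y along the incline from where the plane meets the free surface. Vertical depth h = y·sinθ with sinθ = 0.694658.
The centroid of a semicircle lies 4r/(3π) = 0.819117 m from the diameter, here below the top edge, so y_c = 2.99 + 0.819117 = 3.80912 m and h_c = 3.80912 × 0.694658 = 2.64604 m.
A = πr²/2 = π × 1.93²/2 = 5.85106 m².
Resultant F = γ·h_c·A = 12.3606 × 2.64604 × 5.85106 = 191.369 kN.

F ≈ 191.4 kN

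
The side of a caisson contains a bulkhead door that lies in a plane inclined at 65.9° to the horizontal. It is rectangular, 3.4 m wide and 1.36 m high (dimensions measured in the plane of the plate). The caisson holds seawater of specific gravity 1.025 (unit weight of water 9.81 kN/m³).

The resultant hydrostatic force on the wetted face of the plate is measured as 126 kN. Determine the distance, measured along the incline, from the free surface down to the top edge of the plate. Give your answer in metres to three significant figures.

γ = 1.025 × 9.81 = 10.05525 kN/m³.
A = 3.4 × 1.36 = 4.624 m².
From F = γ·h_c·A, the centroid depth is h_c = 126/(10.05525 × 4.624) = 2.70994 m.
Let θ = 65.9° be the plate's angle to the horizontal; measure y along the incline from where the plane meets the free surface. Vertical depth h = y·sinθ with sinθ = 0.912834.
Along the incline, y_c = h_c/sinθ = 2.70994/0.912834 = 2.96871 m.
The centroid lies 1.36/2 = 0.68 m below the top edge, so the top edge sits at y_top = 2.96871 − 0.68 = 2.28871 m along the incline.

y_top ≈ 2.29 m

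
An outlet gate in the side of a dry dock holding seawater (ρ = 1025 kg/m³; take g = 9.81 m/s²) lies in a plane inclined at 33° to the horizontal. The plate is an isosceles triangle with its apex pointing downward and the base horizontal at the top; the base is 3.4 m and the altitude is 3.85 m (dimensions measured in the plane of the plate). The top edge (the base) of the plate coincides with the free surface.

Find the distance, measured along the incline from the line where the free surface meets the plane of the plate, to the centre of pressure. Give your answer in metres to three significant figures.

γ = ρg = 1025 × 9.81 / 1000 = 10.05525 kN/m³.
Let θ = 33° be the plate's angle to the horizontal; measure y along the incline from where the plane meets the free surface. Vertical depth h = y·sinθ with sinθ = 0.544639.
With the apex down, the centroid sits h/3 = 3.85/3 = 1.28333 m below the base (the top edge), so y_c = 1.28333 m and h_c = 1.28333 × 0.544639 = 0.698952 m.
A = ½ × 3.4 × 3.85 = 6.545 m².
Resultant F = γ·h_c·A = 10.05525 × 0.698952 × 6.545 = 45.9992 kN.
I_c = b·h³/36 = 3.4 × 3.85³/36 = 5.38963 m⁴.
Centre of pressure: y_p = y_c + I_c/(y_c·A) = 1.28333 + 5.38963/(1.28333 × 6.545) = 1.28333 + 0.641669 = 1.925 m along the plane.

y_p = 1.93 m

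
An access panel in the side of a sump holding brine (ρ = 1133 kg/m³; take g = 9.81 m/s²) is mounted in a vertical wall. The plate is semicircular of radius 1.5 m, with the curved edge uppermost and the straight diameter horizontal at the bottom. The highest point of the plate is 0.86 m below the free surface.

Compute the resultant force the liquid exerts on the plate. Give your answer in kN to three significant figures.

F ≈ 67.7 kN

γ = ρg = 1133 × 9.81 / 1000 = 11.11473 kN/m³.
The centroid lies 4r/(3π) = 0.63662 m above the diameter, so r − 4r/(3π) = 1.5 − 0.63662 = 0.86338 m below the topmost point, so the centroid depth is h_c = 0.86 + 0.86338 = 1.72338 m.
A = πr²/2 = π × 1.5²/2 = 3.53429 m².
Resultant F = γ·h_c·A = 11.11473 × 1.72338 × 3.53429 = 67.699 kN.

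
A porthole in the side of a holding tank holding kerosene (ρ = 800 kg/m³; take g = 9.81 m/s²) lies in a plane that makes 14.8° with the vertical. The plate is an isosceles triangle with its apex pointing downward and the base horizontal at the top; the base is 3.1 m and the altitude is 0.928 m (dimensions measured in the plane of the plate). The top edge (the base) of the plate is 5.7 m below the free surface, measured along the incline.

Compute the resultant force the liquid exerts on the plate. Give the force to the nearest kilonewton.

F ≈ 66 kN

γ = ρg = 800 × 9.81 / 1000 = 7.848 kN/m³.
The plate makes 14.8° with the vertical, i.e. θ = 90° − 14.8° = 75.2° to the horizontal. Measuring y along the incline from the free-surface line, vertical depth h = y·sinθ with sinθ = 0.966823.
With the apex down, the centroid sits h/3 = 0.928/3 = 0.309333 m below the base (the top edge), so y_c = 5.7 + 0.309333 = 6.00933 m and h_c = 6.00933 × 0.966823 = 5.80996 m.
A = ½ × 3.1 × 0.928 = 1.4384 m².
Resultant F = γ·h_c·A = 7.848 × 5.80996 × 1.4384 = 65.5861 kN.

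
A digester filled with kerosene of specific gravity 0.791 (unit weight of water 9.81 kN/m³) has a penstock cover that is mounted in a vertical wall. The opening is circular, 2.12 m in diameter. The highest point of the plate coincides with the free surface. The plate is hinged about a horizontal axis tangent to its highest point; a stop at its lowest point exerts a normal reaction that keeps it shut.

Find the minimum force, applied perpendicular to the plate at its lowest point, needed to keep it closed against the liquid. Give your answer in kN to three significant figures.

γ = 0.791 × 9.81 = 7.75971 kN/m³.
The centroid is at the centre, 1.06 m below the top of the plate, so the centroid depth is h_c = 1.06 m.
A = π(1.06)² = 3.52989 m².
Resultant F = γ·h_c·A = 7.75971 × 1.06 × 3.52989 = 29.0344 kN.
I_c = πr⁴/4 = π × 1.06⁴/4 = 0.991547 m⁴.
Centre of pressure: y_p = y_c + I_c/(y_c·A) = 1.06 + 0.991547/(1.06 × 3.52989) = 1.06 + 0.265 = 1.325 m along the plane.
The resultant acts 1.06 + 0.265 = 1.325 m (along the plate) below the hinge at the top edge, so the moment about the hinge is M = F × 1.325 = 29.0344 × 1.325 = 38.4706 kN·m.
A normal force at the bottom, 2.12 m from the hinge, must supply this moment: P = 38.4706/2.12 = 18.1465 kN.

P ≈ 18.1 kN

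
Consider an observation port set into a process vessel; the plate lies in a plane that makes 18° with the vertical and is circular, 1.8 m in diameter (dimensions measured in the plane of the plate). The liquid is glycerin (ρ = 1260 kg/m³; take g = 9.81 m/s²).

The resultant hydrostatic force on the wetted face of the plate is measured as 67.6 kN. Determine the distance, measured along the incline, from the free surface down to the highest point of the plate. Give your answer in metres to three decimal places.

γ = ρg = 1260 × 9.81 / 1000 = 12.3606 kN/m³.
A = π(0.9)² = 2.54469 m².
From F = γ·h_c·A, the centroid depth is h_c = 67.6/(12.3606 × 2.54469) = 2.14918 m.
The plate makes 18° with the vertical, i.e. θ = 90° − 18° = 72° to the horizontal. Measuring y along the incline from the free-surface line, vertical depth h = y·sinθ with sinθ = 0.951057.
Along the incline, y_c = h_c/sinθ = 2.14918/0.951057 = 2.25978 m.
The centroid is at the centre, 0.9 m below the top of the plate, so the highest point sits at y_top = 2.25978 − 0.9 = 1.35978 m along the incline.

y_top ≈ 1.360 m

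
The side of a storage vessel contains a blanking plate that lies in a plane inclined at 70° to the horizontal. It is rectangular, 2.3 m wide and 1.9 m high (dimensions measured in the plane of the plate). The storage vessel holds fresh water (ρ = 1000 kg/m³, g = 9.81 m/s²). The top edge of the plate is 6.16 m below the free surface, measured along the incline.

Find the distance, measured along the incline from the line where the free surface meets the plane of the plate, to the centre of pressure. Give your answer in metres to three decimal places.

y_p = 7.152 m

γ = ρg = 1000 × 9.81 = 9810 N/m³ = 9.81 kN/m³.
Let θ = 70° be the plate's angle to the horizontal; measure y along the incline from where the plane meets the free surface. Vertical depth h = y·sinθ with sinθ = 0.939693.
The centroid lies 1.9/2 = 0.95 m below the top edge, so y_c = 6.16 + 0.95 = 7.11 m and h_c = 7.11 × 0.939693 = 6.68122 m.
A = 2.3 × 1.9 = 4.37 m².
Resultant F = γ·h_c·A = 9.81 × 6.68122 × 4.37 = 286.422 kN.
I_c = b·h³/12 = 2.3 × 1.9³/12 = 1.31464 m⁴.
Centre of pressure: y_p = y_c + I_c/(y_c·A) = 7.11 + 1.31464/(7.11 × 4.37) = 7.11 + 0.0423112 = 7.15231 m along the plane.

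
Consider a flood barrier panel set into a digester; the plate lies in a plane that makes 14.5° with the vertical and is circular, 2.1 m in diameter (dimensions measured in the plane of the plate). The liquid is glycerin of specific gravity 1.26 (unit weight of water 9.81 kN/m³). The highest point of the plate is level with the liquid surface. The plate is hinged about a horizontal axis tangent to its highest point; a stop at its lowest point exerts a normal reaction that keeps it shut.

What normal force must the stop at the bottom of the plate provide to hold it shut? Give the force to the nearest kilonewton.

γ = 1.26 × 9.81 = 12.3606 kN/m³.
The plate makes 14.5° with the vertical, i.e. θ = 90° − 14.5° = 75.5° to the horizontal. Measuring y along the incline from the free-surface line, vertical depth h = y·sinθ with sinθ = 0.968148.
The centroid is at the centre, 1.05 m below the top of the plate, so y_c = 1.05 m and h_c = 1.05 × 0.968148 = 1.01656 m.
A = π(1.05)² = 3.46361 m².
Resultant F = γ·h_c·A = 12.3606 × 1.01656 × 3.46361 = 43.5213 kN.
I_c = πr⁴/4 = π × 1.05⁴/4 = 0.954656 m⁴.
Centre of pressure: y_p = y_c + I_c/(y_c·A) = 1.05 + 0.954656/(1.05 × 3.46361) = 1.05 + 0.2625 = 1.3125 m along the plane.
The resultant acts 1.05 + 0.2625 = 1.3125 m (along the plate) below the hinge at the top edge, so the moment about the hinge is M = F × 1.3125 = 43.5213 × 1.3125 = 57.1217 kN·m.
A normal force at the bottom, 2.1 m from the hinge, must supply this moment: P = 57.1217/2.1 = 27.2008 kN.

P ≈ 27 kN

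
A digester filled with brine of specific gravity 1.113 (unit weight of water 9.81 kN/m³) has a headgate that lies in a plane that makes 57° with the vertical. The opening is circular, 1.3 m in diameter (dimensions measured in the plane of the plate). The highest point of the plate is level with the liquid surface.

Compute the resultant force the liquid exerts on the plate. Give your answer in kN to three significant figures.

F ≈ 5.13 kN

γ = 1.113 × 9.81 = 10.91853 kN/m³.
The plate makes 57° with the vertical, i.e. θ = 90° − 57° = 33° to the horizontal. Measuring y along the incline from the free-surface line, vertical depth h = y·sinθ with sinθ = 0.544639.
The centroid is at the centre, 0.65 m below the top of the plate, so y_c = 0.65 m and h_c = 0.65 × 0.544639 = 0.354015 m.
A = π(0.65)² = 1.32732 m².
Resultant F = γ·h_c·A = 10.91853 × 0.354015 × 1.32732 = 5.13052 kN.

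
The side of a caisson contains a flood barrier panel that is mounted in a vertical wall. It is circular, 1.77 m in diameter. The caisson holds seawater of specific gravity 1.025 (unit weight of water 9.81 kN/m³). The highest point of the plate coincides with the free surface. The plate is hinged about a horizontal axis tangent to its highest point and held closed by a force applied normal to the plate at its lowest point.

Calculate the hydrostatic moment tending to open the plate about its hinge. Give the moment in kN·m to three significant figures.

M ≈ 24.2 kN·m

γ = 1.025 × 9.81 = 10.05525 kN/m³.
The centroid is at the centre, 0.885 m below the top of the plate, so the centroid depth is h_c = 0.885 m.
A = π(0.885)² = 2.46057 m².
Resultant F = γ·h_c·A = 10.05525 × 0.885 × 2.46057 = 21.8964 kN.
I_c = πr⁴/4 = π × 0.885⁴/4 = 0.481796 m⁴.
Centre of pressure: y_p = y_c + I_c/(y_c·A) = 0.885 + 0.481796/(0.885 × 2.46057) = 0.885 + 0.22125 = 1.10625 m along the plane.
The resultant acts 0.885 + 0.22125 = 1.10625 m (along the plate) below the hinge at the top edge, so the moment about the hinge is M = F × 1.10625 = 21.8964 × 1.10625 = 24.2229 kN·m.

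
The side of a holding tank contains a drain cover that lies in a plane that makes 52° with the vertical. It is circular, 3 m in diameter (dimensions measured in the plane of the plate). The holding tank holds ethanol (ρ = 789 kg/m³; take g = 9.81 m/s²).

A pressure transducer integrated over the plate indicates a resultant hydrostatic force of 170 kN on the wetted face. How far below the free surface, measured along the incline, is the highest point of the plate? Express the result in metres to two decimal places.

y_top ≈ 3.55 m

γ = ρg = 789 × 9.81 / 1000 = 7.74009 kN/m³.
A = π(1.5)² = 7.06858 m².
From F = γ·h_c·A, the centroid depth is h_c = 170/(7.74009 × 7.06858) = 3.10721 m.
The plate makes 52° with the vertical, i.e. θ = 90° − 52° = 38° to the horizontal. Measuring y along the incline from the free-surface line, vertical depth h = y·sinθ with sinθ = 0.615661.
Along the incline, y_c = h_c/sinθ = 3.10721/0.615661 = 5.04695 m.
The centroid is at the centre, 1.5 m below the top of the plate, so the highest point sits at y_top = 5.04695 − 1.5 = 3.54695 m along the incline.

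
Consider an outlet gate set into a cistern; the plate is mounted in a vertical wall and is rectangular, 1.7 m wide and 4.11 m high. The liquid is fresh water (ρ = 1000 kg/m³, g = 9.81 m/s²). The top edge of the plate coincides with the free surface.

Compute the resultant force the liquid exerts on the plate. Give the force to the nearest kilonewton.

F ≈ 141 kN

γ = ρg = 1000 × 9.81 = 9810 N/m³ = 9.81 kN/m³.
The centroid lies 4.11/2 = 2.055 m below the top edge, so the centroid depth is h_c = 2.055 m.
A = 1.7 × 4.11 = 6.987 m².
Resultant F = γ·h_c·A = 9.81 × 2.055 × 6.987 = 140.855 kN.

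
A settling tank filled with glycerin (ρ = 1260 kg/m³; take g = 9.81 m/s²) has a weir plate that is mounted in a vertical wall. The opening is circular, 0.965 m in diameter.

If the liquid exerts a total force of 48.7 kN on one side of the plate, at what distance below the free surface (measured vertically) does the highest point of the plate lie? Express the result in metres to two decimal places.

γ = ρg = 1260 × 9.81 / 1000 = 12.3606 kN/m³.
A = π(0.4825)² = 0.731382 m².
From F = γ·h_c·A, the centroid depth is h_c = 48.7/(12.3606 × 0.731382) = 5.38698 m.
The centroid is at the centre, 0.4825 m below the top of the plate, so the highest point sits at h_top = 5.38698 − 0.4825 = 4.90448 m below the surface.

d_top ≈ 4.90 m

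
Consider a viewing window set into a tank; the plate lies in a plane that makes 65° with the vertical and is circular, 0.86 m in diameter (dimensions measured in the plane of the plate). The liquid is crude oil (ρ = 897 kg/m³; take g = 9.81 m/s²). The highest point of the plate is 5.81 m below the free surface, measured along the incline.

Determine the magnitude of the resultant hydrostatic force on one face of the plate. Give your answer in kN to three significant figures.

γ = ρg = 897 × 9.81 / 1000 = 8.79957 kN/m³.
The plate makes 65° with the vertical, i.e. θ = 90° − 65° = 25° to the horizontal. Measuring y along the incline from the free-surface line, vertical depth h = y·sinθ with sinθ = 0.422618.
The centroid is at the centre, 0.43 m below the top of the plate, so y_c = 5.81 + 0.43 = 6.24 m and h_c = 6.24 × 0.422618 = 2.63714 m.
A = π(0.43)² = 0.58088 m².
Resultant F = γ·h_c·A = 8.79957 × 2.63714 × 0.58088 = 13.4797 kN.

F ≈ 13.5 kN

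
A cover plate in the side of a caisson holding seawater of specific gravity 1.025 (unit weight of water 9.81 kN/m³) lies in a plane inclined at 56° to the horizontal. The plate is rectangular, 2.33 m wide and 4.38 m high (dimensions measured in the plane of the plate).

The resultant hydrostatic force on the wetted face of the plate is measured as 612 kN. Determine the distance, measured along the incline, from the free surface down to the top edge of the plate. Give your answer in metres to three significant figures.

y_top ≈ 5.00 m

γ = 1.025 × 9.81 = 10.05525 kN/m³.
A = 2.33 × 4.38 = 10.2054 m².
From F = γ·h_c·A, the centroid depth is h_c = 612/(10.05525 × 10.2054) = 5.96387 m.
Let θ = 56° be the plate's angle to the horizontal; measure y along the incline from where the plane meets the free surface. Vertical depth h = y·sinθ with sinθ = 0.829038.
Along the incline, y_c = h_c/sinθ = 5.96387/0.829038 = 7.19372 m.
The centroid lies 4.38/2 = 2.19 m below the top edge, so the top edge sits at y_top = 7.19372 − 2.19 = 5.00372 m along the incline.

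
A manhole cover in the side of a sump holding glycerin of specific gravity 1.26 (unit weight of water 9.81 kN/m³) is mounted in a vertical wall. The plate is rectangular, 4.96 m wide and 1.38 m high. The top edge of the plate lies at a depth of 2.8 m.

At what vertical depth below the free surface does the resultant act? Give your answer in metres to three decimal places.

h_p = 3.535 m

γ = 1.26 × 9.81 = 12.3606 kN/m³.
The centroid lies 1.38/2 = 0.69 m below the top edge, so the centroid depth is h_c = 2.8 + 0.69 = 3.49 m.
A = 4.96 × 1.38 = 6.8448 m².
Resultant F = γ·h_c·A = 12.3606 × 3.49 × 6.8448 = 295.274 kN.
I_c = b·h³/12 = 4.96 × 1.38³/12 = 1.08627 m⁴.
Centre of pressure: y_p = y_c + I_c/(y_c·A) = 3.49 + 1.08627/(3.49 × 6.8448) = 3.49 + 0.0454728 = 3.53547 m along the plane.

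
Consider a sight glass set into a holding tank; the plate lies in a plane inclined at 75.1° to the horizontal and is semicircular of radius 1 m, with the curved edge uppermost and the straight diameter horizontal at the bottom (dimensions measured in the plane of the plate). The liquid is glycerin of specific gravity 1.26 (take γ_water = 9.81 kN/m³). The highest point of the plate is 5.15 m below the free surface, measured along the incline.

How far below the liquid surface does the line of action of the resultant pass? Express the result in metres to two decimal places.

γ = 1.26 × 9.81 = 12.3606 kN/m³.
Let θ = 75.1° be the plate's angle to the horizontal; measure y along the incline from where the plane meets the free surface. Vertical depth h = y·sinθ with sinθ = 0.966376.
The centroid lies 4r/(3π) = 0.424413 m above the diameter, so r − 4r/(3π) = 1 − 0.424413 = 0.575587 m below the topmost point, so y_c = 5.15 + 0.575587 = 5.72559 m and h_c = 5.72559 × 0.966376 = 5.53307 m.
A = πr²/2 = π × 1²/2 = 1.5708 m².
Resultant F = γ·h_c·A = 12.3606 × 5.53307 × 1.5708 = 107.43 kN.
I_c = (π/8 − 8/(9π))·r⁴ = 0.109757 × 1⁴ = 0.109757 m⁴.
Centre of pressure: y_p = y_c + I_c/(y_c·A) = 5.72559 + 0.109757/(5.72559 × 1.5708) = 5.72559 + 0.0122037 = 5.73779 m along the plane.
Vertically, h_p = y_p·sinθ = 5.73779 × 0.966376 = 5.54486 m.

h_p = 5.54 m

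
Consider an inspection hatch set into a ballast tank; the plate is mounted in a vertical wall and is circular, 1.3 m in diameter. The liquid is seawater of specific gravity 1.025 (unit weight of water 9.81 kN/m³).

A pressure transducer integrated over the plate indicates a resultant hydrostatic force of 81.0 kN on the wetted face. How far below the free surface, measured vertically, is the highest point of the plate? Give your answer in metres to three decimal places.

d_top ≈ 5.419 m

γ = 1.025 × 9.81 = 10.05525 kN/m³.
A = π(0.65)² = 1.32732 m².
From F = γ·h_c·A, the centroid depth is h_c = 81.0/(10.05525 × 1.32732) = 6.06899 m.
The centroid is at the centre, 0.65 m below the top of the plate, so the highest point sits at h_top = 6.06899 − 0.65 = 5.41899 m below the surface.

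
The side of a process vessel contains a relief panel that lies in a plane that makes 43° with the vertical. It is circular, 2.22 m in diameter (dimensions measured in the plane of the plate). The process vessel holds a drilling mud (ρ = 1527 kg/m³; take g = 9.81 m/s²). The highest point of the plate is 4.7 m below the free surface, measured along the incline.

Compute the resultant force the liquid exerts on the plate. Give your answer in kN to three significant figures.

γ = ρg = 1527 × 9.81 / 1000 = 14.97987 kN/m³.
The plate makes 43° with the vertical, i.e. θ = 90° − 43° = 47° to the horizontal. Measuring y along the incline from the free-surface line, vertical depth h = y·sinθ with sinθ = 0.731354.
The centroid is at the centre, 1.11 m below the top of the plate, so y_c = 4.7 + 1.11 = 5.81 m and h_c = 5.81 × 0.731354 = 4.24917 m.
A = π(1.11)² = 3.87076 m².
Resultant F = γ·h_c·A = 14.97987 × 4.24917 × 3.87076 = 246.382 kN.

F ≈ 246 kN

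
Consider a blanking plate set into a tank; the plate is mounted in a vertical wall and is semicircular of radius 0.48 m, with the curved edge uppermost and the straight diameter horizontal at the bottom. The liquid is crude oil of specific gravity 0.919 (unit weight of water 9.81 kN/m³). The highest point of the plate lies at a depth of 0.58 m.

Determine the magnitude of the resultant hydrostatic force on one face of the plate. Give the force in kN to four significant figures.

F ≈ 2.794 kN

γ = 0.919 × 9.81 = 9.01539 kN/m³.
The centroid lies 4r/(3π) = 0.203718 m above the diameter, so r − 4r/(3π) = 0.48 − 0.203718 = 0.276282 m below the topmost point, so the centroid depth is h_c = 0.58 + 0.276282 = 0.856282 m.
A = πr²/2 = π × 0.48²/2 = 0.361911 m².
Resultant F = γ·h_c·A = 9.01539 × 0.856282 × 0.361911 = 2.79385 kN.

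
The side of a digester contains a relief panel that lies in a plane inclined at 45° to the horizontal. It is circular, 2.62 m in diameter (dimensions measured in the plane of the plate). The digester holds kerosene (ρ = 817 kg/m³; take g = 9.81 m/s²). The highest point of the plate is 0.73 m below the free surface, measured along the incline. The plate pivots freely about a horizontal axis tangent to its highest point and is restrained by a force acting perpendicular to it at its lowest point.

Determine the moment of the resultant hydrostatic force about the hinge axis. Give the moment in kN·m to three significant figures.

γ = ρg = 817 × 9.81 / 1000 = 8.01477 kN/m³.
Let θ = 45° be the plate's angle to the horizontal; measure y along the incline from where the plane meets the free surface. Vertical depth h = y·sinθ with sinθ = 0.707107.
The centroid is at the centre, 1.31 m below the top of the plate, so y_c = 0.73 + 1.31 = 2.04 m and h_c = 2.04 × 0.707107 = 1.4425 m.
A = π(1.31)² = 5.39129 m².
Resultant F = γ·h_c·A = 8.01477 × 1.4425 × 5.39129 = 62.3304 kN.
I_c = πr⁴/4 = π × 1.31⁴/4 = 2.313 m⁴.
Centre of pressure: y_p = y_c + I_c/(y_c·A) = 2.04 + 2.313/(2.04 × 5.39129) = 2.04 + 0.210307 = 2.25031 m along the plane.
The resultant acts 1.31 + 0.210307 = 1.52031 m (along the plate) below the hinge at the top edge, so the moment about the hinge is M = F × 1.52031 = 62.3304 × 1.52031 = 94.7615 kN·m.

M ≈ 94.8 kN·m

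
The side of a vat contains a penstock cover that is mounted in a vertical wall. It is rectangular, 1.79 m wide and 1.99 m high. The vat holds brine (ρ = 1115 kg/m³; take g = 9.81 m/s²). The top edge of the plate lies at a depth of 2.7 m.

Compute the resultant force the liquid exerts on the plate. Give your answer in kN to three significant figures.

F ≈ 144 kN

γ = ρg = 1115 × 9.81 / 1000 = 10.93815 kN/m³.
The centroid lies 1.99/2 = 0.995 m below the top edge, so the centroid depth is h_c = 2.7 + 0.995 = 3.695 m.
A = 1.79 × 1.99 = 3.5621 m².
Resultant F = γ·h_c·A = 10.93815 × 3.695 × 3.5621 = 143.967 kN.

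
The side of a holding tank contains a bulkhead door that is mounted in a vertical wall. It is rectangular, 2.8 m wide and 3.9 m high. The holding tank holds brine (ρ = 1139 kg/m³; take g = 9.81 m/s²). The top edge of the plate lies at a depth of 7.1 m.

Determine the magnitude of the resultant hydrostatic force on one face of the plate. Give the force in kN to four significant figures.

γ = ρg = 1139 × 9.81 / 1000 = 11.17359 kN/m³.
The centroid lies 3.9/2 = 1.95 m below the top edge, so the centroid depth is h_c = 7.1 + 1.95 = 9.05 m.
A = 2.8 × 3.9 = 10.92 m².
Resultant F = γ·h_c·A = 11.17359 × 9.05 × 10.92 = 1104.24 kN.

F ≈ 1104 kN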